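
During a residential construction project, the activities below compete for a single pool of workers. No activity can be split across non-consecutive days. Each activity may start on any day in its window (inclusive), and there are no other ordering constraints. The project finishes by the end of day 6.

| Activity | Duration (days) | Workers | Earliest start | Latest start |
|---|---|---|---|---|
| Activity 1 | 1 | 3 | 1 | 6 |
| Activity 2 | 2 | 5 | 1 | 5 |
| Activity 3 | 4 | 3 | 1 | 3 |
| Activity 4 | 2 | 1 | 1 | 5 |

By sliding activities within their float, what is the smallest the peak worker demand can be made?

6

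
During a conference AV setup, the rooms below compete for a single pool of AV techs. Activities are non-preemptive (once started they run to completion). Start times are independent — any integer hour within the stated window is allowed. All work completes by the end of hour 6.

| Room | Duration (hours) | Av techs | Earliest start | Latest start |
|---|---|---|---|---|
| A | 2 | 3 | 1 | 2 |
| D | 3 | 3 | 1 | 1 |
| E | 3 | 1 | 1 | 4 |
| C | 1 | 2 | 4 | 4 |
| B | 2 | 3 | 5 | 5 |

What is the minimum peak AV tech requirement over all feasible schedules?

Early-start (A@1, D@1, E@1, C@4, B@5) gives peak 7: h1:7  h2:7  h3:4  h4:2  h5:3  h6:3.
Shift E→3.
Schedule A@1, D@1, E@3, C@4, B@5: h1:6  h2:6  h3:4  h4:3  h5:4  h6:3 — peak 6.
No arrangement of the 8 feasible schedules does better.

6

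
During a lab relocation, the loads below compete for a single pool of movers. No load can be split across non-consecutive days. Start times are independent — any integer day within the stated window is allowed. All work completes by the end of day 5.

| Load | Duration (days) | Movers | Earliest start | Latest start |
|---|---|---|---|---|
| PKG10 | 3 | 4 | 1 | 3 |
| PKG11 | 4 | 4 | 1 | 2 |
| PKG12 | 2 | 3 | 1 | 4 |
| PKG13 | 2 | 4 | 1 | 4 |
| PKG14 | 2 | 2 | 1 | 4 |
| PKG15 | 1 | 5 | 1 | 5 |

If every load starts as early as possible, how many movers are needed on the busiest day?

22

Early-start schedule: PKG10@1, PKG11@1, PKG12@1, PKG13@1, PKG14@1, PKG15@1.
Load per day: day 1: 22, day 2: 17, day 3: 8, day 4: 4, day 5: 0.
Peak is 22.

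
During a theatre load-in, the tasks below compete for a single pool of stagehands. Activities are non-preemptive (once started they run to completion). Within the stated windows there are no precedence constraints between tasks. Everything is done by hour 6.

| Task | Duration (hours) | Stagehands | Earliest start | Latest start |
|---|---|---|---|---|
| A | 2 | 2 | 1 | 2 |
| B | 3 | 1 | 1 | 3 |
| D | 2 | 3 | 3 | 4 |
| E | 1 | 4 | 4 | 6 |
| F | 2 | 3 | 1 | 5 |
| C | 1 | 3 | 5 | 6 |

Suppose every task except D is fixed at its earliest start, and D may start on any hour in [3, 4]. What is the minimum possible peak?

7

D@3: h1:6  h2:6  h3:4  h4:7  h5:3  h6:0 → peak 7
D@4: h1:6  h2:6  h3:1  h4:7  h5:6  h6:0 → peak 7
Best is D@3, peak 7.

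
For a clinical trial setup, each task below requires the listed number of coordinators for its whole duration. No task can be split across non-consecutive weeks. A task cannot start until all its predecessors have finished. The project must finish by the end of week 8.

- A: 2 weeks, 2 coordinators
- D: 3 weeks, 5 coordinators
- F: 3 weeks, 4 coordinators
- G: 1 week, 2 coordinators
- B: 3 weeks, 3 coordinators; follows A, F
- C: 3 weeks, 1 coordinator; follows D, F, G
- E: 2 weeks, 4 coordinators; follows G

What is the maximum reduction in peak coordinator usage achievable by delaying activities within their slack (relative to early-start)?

Early-start peak: w1:13  w2:15  w3:13  w4:4  w5:4  w6:4  w7:0  w8:0 ⇒ 15.
Leveled (A@1, D@1, F@3, G@1, B@6, C@6, E@4): w1:9  w2:7  w3:9  w4:8  w5:8  w6:4  w7:4  w8:4 ⇒ 9.
Reduction 15 − 9 = 6.

6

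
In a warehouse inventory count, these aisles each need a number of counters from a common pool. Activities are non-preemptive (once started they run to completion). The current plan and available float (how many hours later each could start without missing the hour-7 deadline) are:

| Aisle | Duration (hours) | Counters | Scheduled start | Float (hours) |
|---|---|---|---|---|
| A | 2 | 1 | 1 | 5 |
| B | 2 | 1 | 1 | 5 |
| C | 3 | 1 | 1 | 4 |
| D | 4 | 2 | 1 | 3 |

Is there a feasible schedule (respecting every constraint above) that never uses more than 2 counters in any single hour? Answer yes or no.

no

Total counter-hours = 15; over 7 hours the average is 15/7 > 2, so some hour must exceed 2.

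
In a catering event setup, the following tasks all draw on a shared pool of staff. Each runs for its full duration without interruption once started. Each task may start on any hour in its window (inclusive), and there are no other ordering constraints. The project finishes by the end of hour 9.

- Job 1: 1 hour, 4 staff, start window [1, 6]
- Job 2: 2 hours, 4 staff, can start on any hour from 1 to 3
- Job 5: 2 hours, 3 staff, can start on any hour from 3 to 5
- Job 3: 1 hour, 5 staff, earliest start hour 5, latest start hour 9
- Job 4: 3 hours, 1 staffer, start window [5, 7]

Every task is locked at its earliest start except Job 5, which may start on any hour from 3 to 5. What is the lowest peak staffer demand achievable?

Job 5@3: h1:8  h2:4  h3:3  h4:3  h5:6  h6:1  h7:1  h8:0  h9:0 → peak 8
Job 5@4: h1:8  h2:4  h3:0  h4:3  h5:9  h6:1  h7:1  h8:0  h9:0 → peak 9
Job 5@5: h1:8  h2:4  h3:0  h4:0  h5:9  h6:4  h7:1  h8:0  h9:0 → peak 9
Best is Job 5@3, peak 8.

8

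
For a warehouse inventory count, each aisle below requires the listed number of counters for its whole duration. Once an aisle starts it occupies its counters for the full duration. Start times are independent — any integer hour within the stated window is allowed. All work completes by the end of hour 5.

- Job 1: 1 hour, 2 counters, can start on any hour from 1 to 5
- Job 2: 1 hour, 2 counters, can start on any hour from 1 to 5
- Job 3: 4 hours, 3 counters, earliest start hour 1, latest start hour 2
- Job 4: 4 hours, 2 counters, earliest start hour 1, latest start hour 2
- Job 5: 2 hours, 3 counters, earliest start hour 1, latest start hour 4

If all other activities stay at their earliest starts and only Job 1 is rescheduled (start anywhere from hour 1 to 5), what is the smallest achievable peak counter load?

Job 1@1: h1:12  h2:8  h3:5  h4:5  h5:0 → peak 12
Job 1@2: h1:10  h2:10  h3:5  h4:5  h5:0 → peak 10
Job 1@3: h1:10  h2:8  h3:7  h4:5  h5:0 → peak 10
Job 1@4: h1:10  h2:8  h3:5  h4:7  h5:0 → peak 10
Job 1@5: h1:10  h2:8  h3:5  h4:5  h5:2 → peak 10
Best is Job 1@2, peak 10.

10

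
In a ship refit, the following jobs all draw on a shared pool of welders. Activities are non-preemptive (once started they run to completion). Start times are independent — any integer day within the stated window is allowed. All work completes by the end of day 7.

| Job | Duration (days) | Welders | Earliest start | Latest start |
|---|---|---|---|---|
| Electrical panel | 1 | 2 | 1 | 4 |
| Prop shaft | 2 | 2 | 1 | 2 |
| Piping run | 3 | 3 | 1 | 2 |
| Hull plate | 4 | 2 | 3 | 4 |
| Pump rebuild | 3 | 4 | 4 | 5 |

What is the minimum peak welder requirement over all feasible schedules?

6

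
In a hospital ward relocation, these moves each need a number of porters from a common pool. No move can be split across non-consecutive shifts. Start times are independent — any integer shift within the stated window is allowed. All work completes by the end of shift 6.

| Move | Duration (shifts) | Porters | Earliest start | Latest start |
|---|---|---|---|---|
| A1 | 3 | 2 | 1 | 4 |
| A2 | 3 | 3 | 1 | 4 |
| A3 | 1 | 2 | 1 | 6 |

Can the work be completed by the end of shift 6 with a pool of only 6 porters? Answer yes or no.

Schedule A1@1, A2@4, A3@1: s1:4  s2:2  s3:2  s4:3  s5:3  s6:3 — peak 4 ≤ 6.

yes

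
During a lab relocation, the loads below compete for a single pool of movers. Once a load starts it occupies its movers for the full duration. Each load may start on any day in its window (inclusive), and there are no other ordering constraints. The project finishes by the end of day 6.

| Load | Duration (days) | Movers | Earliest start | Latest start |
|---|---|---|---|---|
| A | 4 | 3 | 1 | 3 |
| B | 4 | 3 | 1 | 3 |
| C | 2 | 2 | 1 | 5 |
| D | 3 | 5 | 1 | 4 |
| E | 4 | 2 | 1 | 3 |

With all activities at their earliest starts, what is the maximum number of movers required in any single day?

15

Early-start schedule: A@1, B@1, C@1, D@1, E@1.
Load per day: day 1: 15, day 2: 15, day 3: 13, day 4: 8, day 5: 0, day 6: 0.
Peak is 15.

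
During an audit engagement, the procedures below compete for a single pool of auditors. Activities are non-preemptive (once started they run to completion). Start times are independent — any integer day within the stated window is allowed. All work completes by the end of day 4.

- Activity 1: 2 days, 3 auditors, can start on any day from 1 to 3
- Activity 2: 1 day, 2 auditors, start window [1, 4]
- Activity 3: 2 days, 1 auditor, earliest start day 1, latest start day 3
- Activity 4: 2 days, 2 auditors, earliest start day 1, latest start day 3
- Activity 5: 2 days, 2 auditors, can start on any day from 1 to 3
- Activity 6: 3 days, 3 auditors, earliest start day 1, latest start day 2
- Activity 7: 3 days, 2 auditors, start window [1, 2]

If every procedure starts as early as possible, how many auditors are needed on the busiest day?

Early-start schedule: Activity 1@1, Activity 2@1, Activity 3@1, Activity 4@1, Activity 5@1, Activity 6@1, Activity 7@1.
Load per day: day 1: 15, day 2: 13, day 3: 5, day 4: 0.
Peak is 15.

15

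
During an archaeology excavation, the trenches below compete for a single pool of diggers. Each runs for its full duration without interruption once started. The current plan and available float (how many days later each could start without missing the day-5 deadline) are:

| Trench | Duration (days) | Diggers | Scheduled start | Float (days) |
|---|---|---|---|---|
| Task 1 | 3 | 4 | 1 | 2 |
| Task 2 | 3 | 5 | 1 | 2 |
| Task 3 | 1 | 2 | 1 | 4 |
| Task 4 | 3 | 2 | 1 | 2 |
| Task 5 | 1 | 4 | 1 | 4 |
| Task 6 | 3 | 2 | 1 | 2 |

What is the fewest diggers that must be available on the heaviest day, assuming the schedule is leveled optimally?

13

Early-start (Task 1@1, Task 2@1, Task 3@1, Task 4@1, Task 5@1, Task 6@1) gives peak 19: d1:19  d2:13  d3:13  d4:0  d5:0.
Shift Task 5→4, Task 6→2.
Schedule Task 1@1, Task 2@1, Task 3@1, Task 4@1, Task 5@4, Task 6@2: d1:13  d2:13  d3:13  d4:6  d5:0 — peak 13.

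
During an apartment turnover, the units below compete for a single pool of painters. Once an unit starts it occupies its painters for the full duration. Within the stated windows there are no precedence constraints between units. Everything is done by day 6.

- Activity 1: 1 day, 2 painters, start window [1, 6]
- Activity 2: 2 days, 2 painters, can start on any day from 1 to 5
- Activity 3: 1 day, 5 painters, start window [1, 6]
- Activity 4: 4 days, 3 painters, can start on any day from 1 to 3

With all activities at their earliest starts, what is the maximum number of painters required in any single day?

12

Early-start schedule: Activity 1@1, Activity 2@1, Activity 3@1, Activity 4@1.
Load per day: day 1: 12, day 2: 5, day 3: 3, day 4: 3, day 5: 0, day 6: 0.
Peak is 12.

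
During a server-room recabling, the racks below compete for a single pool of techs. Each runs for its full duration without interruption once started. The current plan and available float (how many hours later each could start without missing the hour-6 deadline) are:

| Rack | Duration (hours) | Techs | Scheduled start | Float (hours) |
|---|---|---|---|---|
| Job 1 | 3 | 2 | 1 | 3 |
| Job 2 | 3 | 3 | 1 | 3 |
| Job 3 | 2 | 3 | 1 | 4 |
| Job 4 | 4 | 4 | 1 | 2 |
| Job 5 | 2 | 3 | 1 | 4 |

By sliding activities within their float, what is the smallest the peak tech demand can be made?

8

Early-start (Job 1@1, Job 2@1, Job 3@1, Job 4@1, Job 5@1) gives peak 15: h1:15  h2:15  h3:9  h4:4  h5:0  h6:0.
Shift Job 2→4, Job 4→3.
Schedule Job 1@1, Job 2@4, Job 3@1, Job 4@3, Job 5@1: h1:8  h2:8  h3:6  h4:7  h5:7  h6:7 — peak 8.
Total tech-hours = 43 over 6 hours ⇒ peak ≥ ⌈43/6⌉ = 8, so 8 is optimal.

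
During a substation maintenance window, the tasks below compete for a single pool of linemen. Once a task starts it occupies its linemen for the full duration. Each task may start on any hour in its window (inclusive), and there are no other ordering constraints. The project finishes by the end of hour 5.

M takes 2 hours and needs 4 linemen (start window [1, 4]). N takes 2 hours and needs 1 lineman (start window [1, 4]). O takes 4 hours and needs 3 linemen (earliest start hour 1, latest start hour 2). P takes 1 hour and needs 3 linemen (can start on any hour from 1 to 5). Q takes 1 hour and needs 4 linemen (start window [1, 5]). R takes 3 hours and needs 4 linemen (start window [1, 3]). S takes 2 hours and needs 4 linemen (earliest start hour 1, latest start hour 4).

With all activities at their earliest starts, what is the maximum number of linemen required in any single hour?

23

Early-start schedule: M@1, N@1, O@1, P@1, Q@1, R@1, S@1.
Load per hour: hour 1: 23, hour 2: 16, hour 3: 7, hour 4: 3, hour 5: 0.
Peak is 23.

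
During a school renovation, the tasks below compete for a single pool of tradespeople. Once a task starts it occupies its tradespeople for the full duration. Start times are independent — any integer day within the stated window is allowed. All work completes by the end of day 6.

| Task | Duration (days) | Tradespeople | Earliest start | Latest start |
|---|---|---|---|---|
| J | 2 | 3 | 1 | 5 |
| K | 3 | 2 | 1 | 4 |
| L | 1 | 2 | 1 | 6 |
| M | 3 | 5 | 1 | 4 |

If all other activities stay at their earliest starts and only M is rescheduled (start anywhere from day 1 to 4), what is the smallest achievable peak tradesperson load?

7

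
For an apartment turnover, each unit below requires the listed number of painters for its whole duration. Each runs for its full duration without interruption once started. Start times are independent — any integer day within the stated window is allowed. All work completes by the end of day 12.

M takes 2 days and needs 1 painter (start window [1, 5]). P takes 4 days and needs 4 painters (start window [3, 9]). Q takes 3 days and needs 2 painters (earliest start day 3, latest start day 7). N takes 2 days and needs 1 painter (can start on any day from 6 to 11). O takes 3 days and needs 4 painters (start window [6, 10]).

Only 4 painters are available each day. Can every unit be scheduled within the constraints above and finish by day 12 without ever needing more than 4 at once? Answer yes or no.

yes

Schedule M@1, P@3, Q@7, N@7, O@10: d1:1  d2:1  d3:4  d4:4  d5:4  d6:4  d7:3  d8:3  d9:2  d10:4  d11:4  d12:4 — peak 4 ≤ 4.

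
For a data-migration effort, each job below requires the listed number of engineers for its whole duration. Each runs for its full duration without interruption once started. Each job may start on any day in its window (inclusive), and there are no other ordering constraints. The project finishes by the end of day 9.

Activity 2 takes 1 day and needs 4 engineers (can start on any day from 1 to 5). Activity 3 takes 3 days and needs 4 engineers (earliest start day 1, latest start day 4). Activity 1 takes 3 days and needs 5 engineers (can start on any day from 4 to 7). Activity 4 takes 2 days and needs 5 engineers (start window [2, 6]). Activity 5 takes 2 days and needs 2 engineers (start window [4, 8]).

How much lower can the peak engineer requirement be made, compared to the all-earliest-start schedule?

Early-start peak: d1:8  d2:9  d3:9  d4:7  d5:7  d6:5  d7:0  d8:0  d9:0 ⇒ 9.
Leveled (Activity 2@1, Activity 3@4, Activity 1@7, Activity 4@2, Activity 5@4): d1:4  d2:5  d3:5  d4:6  d5:6  d6:4  d7:5  d8:5  d9:5 ⇒ 6.
Reduction 9 − 6 = 3.

3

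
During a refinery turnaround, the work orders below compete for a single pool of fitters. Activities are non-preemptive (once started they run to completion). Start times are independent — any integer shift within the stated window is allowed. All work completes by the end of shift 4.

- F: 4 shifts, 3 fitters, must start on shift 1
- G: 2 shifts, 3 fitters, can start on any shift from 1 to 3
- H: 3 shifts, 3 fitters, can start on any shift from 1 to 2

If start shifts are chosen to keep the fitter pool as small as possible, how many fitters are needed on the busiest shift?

Schedule F@1, G@1, H@1: s1:9  s2:9  s3:6  s4:3 — peak 9.
No arrangement of the 6 feasible schedules does better.

9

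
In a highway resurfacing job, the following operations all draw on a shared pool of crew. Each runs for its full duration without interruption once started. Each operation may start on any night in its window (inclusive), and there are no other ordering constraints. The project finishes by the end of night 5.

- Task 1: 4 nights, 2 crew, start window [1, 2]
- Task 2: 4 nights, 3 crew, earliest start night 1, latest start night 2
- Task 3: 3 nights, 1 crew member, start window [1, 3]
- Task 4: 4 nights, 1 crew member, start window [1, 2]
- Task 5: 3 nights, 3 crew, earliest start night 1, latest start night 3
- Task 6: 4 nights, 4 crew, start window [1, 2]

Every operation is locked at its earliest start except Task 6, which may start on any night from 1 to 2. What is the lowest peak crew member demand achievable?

Task 6@1: n1:14  n2:14  n3:14  n4:10  n5:0 → peak 14
Task 6@2: n1:10  n2:14  n3:14  n4:10  n5:4 → peak 14
Best is Task 6@1, peak 14.

14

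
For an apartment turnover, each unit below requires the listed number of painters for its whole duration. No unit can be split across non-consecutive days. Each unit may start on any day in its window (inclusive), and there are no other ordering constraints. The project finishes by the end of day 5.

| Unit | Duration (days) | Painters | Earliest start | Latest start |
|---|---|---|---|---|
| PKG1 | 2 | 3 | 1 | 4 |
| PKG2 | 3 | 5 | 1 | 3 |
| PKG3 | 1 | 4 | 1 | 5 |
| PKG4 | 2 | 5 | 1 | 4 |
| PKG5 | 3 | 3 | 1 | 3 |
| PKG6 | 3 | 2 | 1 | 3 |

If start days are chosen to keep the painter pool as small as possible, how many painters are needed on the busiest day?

11

Early-start (PKG1@1, PKG2@1, PKG3@1, PKG4@1, PKG5@1, PKG6@1) gives peak 22: d1:22  d2:18  d3:10  d4:0  d5:0.
Shift PKG3→4, PKG4→4, PKG6→3.
Schedule PKG1@1, PKG2@1, PKG3@4, PKG4@4, PKG5@1, PKG6@3: d1:11  d2:11  d3:10  d4:11  d5:7 — peak 11.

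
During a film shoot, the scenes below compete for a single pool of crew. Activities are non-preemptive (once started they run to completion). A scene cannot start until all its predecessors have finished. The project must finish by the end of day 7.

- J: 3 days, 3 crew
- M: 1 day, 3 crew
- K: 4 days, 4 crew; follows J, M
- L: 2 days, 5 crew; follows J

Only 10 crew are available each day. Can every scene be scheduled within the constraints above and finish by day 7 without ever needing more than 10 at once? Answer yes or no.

Schedule J@1, M@1, K@4, L@4: d1:6  d2:3  d3:3  d4:9  d5:9  d6:4  d7:4 — peak 9 ≤ 10.

yes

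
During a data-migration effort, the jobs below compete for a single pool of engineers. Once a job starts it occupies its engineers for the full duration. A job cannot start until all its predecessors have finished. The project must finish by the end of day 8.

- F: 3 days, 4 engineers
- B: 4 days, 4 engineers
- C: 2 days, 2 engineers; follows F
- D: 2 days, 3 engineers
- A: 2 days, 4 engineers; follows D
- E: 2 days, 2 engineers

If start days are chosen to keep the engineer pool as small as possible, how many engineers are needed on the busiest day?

8

Early-start (F@1, B@1, C@4, D@1, A@3, E@1) gives peak 13: d1:13  d2:13  d3:12  d4:10  d5:2  d6:0  d7:0  d8:0.
Shift D→5, A→7, E→4.
Schedule F@1, B@1, C@4, D@5, A@7, E@4: d1:8  d2:8  d3:8  d4:8  d5:7  d6:3  d7:4  d8:4 — peak 8.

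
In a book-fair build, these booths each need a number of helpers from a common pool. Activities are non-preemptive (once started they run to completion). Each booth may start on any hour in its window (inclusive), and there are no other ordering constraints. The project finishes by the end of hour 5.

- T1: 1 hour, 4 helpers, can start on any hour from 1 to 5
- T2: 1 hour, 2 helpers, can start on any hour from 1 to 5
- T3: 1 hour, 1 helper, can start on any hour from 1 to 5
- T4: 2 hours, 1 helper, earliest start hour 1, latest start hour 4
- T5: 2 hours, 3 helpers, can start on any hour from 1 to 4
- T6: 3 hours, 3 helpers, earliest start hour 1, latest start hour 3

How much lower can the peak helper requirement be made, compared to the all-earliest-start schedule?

8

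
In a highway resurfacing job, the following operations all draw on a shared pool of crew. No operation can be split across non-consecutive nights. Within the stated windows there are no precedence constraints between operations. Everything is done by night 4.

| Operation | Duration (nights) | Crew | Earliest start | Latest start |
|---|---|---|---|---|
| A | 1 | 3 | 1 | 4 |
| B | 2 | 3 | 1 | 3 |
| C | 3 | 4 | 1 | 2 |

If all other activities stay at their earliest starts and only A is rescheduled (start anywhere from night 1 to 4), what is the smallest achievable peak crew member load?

7

A@1: n1:10  n2:7  n3:4  n4:0 → peak 10
A@2: n1:7  n2:10  n3:4  n4:0 → peak 10
A@3: n1:7  n2:7  n3:7  n4:0 → peak 7
A@4: n1:7  n2:7  n3:4  n4:3 → peak 7
Best is A@3, peak 7.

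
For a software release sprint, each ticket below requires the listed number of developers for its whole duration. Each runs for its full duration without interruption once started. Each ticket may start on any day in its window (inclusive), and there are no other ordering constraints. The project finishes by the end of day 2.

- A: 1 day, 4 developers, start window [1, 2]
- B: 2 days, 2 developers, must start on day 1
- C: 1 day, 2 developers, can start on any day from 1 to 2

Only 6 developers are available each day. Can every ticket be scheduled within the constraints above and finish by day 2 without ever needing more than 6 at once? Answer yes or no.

yes

Schedule A@1, B@1, C@2: d1:6  d2:4 — peak 6 ≤ 6.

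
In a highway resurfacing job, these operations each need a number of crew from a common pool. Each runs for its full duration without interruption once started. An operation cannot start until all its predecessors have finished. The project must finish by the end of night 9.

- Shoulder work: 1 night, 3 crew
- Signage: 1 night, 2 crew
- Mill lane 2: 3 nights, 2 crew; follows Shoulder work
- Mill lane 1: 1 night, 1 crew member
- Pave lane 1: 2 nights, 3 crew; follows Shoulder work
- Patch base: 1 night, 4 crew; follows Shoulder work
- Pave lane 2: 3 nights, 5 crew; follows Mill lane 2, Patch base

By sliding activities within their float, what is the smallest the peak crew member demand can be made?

5

Early-start (Shoulder work@1, Signage@1, Mill lane 2@2, Mill lane 1@1, Pave lane 1@2, Patch base@2, Pave lane 2@5) gives peak 9: n1:6  n2:9  n3:5  n4:2  n5:5  n6:5  n7:5  n8:0  n9:0.
Shift Mill lane 1→2, Pave lane 1→3, Patch base→5, Pave lane 2→6.
Schedule Shoulder work@1, Signage@1, Mill lane 2@2, Mill lane 1@2, Pave lane 1@3, Patch base@5, Pave lane 2@6: n1:5  n2:3  n3:5  n4:5  n5:4  n6:5  n7:5  n8:5  n9:0 — peak 5.
Total crew member-nights = 37 over 9 nights ⇒ peak ≥ ⌈37/9⌉ = 5, so 5 is optimal.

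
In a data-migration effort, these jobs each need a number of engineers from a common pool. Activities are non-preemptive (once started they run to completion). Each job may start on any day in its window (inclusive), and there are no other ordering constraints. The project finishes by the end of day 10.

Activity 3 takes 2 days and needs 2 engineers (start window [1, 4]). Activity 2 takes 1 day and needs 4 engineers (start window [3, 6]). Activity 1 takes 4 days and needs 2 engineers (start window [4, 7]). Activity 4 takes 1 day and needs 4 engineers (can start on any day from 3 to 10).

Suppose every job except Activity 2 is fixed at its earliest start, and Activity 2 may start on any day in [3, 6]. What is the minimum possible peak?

6

Activity 2@3: d1:2  d2:2  d3:8  d4:2  d5:2  d6:2  d7:2  d8:0  d9:0  d10:0 → peak 8
Activity 2@4: d1:2  d2:2  d3:4  d4:6  d5:2  d6:2  d7:2  d8:0  d9:0  d10:0 → peak 6
Activity 2@5: d1:2  d2:2  d3:4  d4:2  d5:6  d6:2  d7:2  d8:0  d9:0  d10:0 → peak 6
Activity 2@6: d1:2  d2:2  d3:4  d4:2  d5:2  d6:6  d7:2  d8:0  d9:0  d10:0 → peak 6
Best is Activity 2@4, peak 6.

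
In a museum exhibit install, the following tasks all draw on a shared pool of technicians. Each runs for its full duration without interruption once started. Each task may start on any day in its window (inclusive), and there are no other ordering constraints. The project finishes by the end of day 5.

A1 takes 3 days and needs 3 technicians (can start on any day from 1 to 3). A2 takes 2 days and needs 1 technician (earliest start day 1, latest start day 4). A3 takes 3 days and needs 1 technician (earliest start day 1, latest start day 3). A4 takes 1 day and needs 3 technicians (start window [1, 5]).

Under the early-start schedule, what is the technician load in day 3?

4

At early start, day 3 has: A1, A3.
Demand: 3 + 1 = 4.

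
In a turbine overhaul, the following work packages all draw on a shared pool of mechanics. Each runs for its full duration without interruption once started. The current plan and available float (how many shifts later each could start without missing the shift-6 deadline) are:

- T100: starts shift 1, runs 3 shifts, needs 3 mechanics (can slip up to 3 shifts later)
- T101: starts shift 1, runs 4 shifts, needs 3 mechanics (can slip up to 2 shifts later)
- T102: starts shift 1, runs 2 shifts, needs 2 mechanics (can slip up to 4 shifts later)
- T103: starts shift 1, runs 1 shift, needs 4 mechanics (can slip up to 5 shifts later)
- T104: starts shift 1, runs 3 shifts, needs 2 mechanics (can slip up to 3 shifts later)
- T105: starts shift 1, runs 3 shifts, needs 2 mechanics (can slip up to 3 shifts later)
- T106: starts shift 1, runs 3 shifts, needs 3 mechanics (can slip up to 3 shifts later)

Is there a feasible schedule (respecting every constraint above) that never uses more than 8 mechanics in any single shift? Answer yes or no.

Total mechanic-shifts = 50; over 6 shifts the average is 50/6 > 8, so some shift must exceed 8.

no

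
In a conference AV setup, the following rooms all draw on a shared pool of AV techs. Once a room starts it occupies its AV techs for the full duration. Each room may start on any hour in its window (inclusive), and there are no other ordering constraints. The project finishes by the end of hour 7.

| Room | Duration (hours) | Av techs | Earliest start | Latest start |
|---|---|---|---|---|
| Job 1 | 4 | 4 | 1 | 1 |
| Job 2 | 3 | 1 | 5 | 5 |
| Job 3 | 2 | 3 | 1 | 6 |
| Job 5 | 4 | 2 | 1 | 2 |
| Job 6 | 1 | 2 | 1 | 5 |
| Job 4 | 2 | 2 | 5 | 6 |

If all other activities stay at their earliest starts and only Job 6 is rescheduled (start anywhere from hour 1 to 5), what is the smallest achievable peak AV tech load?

9

Job 6@1: h1:11  h2:9  h3:6  h4:6  h5:3  h6:3  h7:1 → peak 11
Job 6@2: h1:9  h2:11  h3:6  h4:6  h5:3  h6:3  h7:1 → peak 11
Job 6@3: h1:9  h2:9  h3:8  h4:6  h5:3  h6:3  h7:1 → peak 9
Job 6@4: h1:9  h2:9  h3:6  h4:8  h5:3  h6:3  h7:1 → peak 9
Job 6@5: h1:9  h2:9  h3:6  h4:6  h5:5  h6:3  h7:1 → peak 9
Best is Job 6@3, peak 9.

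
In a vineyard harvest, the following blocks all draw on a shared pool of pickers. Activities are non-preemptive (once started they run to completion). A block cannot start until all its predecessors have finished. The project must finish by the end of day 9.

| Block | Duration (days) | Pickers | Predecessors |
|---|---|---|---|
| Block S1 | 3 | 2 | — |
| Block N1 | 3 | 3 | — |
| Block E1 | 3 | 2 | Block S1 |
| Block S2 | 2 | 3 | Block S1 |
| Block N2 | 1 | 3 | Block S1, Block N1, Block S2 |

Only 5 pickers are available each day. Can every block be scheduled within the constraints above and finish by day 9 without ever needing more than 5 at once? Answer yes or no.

yes

Schedule Block S1@1, Block N1@1, Block E1@4, Block S2@4, Block N2@6: d1:5  d2:5  d3:5  d4:5  d5:5  d6:5  d7:0  d8:0  d9:0 — peak 5 ≤ 5.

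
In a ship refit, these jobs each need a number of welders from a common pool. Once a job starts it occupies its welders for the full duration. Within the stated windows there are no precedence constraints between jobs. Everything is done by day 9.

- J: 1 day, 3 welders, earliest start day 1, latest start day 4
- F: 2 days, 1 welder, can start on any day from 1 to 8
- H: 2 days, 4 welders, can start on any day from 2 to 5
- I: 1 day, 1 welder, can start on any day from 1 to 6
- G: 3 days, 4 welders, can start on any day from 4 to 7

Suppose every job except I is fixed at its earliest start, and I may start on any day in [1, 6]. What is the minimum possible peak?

5

I@1: d1:5  d2:5  d3:4  d4:4  d5:4  d6:4  d7:0  d8:0  d9:0 → peak 5
I@2: d1:4  d2:6  d3:4  d4:4  d5:4  d6:4  d7:0  d8:0  d9:0 → peak 6
I@3: d1:4  d2:5  d3:5  d4:4  d5:4  d6:4  d7:0  d8:0  d9:0 → peak 5
I@4: d1:4  d2:5  d3:4  d4:5  d5:4  d6:4  d7:0  d8:0  d9:0 → peak 5
I@5: d1:4  d2:5  d3:4  d4:4  d5:5  d6:4  d7:0  d8:0  d9:0 → peak 5
I@6: d1:4  d2:5  d3:4  d4:4  d5:4  d6:5  d7:0  d8:0  d9:0 → peak 5
Best is I@1, peak 5.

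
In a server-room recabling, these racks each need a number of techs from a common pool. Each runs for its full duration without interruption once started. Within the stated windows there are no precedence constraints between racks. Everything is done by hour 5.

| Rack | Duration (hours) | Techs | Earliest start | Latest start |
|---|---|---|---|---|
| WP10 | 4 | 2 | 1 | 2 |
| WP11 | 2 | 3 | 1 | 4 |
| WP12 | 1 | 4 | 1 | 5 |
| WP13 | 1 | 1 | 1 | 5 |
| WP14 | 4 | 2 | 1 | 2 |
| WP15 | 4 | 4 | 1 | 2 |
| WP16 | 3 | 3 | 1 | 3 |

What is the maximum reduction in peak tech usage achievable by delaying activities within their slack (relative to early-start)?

Early-start peak: h1:19  h2:14  h3:11  h4:8  h5:0 ⇒ 19.
Leveled (WP10@1, WP11@1, WP12@1, WP13@1, WP14@2, WP15@2, WP16@3): h1:10  h2:11  h3:11  h4:11  h5:9 ⇒ 11.
Reduction 19 − 11 = 8.

8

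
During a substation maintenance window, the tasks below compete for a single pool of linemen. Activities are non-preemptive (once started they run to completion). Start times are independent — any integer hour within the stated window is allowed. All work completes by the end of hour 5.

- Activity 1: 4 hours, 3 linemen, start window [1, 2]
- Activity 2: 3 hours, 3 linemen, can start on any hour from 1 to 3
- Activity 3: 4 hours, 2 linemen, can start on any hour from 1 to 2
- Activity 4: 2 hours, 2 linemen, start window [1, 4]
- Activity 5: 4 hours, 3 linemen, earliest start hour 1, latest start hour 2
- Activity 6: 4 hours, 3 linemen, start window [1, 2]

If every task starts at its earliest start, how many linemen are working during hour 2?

At early start, hour 2 has: Activity 1, Activity 2, Activity 3, Activity 4, Activity 5, Activity 6.
Demand: 3 + 3 + 2 + 2 + 3 + 3 = 16.

16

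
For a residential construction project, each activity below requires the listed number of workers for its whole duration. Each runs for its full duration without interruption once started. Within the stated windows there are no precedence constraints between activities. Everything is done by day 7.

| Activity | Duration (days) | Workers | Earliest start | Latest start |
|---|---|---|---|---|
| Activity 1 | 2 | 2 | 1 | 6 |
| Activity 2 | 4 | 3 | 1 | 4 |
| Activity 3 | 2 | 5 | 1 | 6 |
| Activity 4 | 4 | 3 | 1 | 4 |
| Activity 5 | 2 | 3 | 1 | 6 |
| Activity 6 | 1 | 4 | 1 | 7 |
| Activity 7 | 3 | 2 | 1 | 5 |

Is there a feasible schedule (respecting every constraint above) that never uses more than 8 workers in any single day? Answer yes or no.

Schedule Activity 1@1, Activity 2@1, Activity 3@5, Activity 4@1, Activity 5@6, Activity 6@7, Activity 7@3: d1:8  d2:8  d3:8  d4:8  d5:7  d6:8  d7:7 — peak 8 ≤ 8.

yes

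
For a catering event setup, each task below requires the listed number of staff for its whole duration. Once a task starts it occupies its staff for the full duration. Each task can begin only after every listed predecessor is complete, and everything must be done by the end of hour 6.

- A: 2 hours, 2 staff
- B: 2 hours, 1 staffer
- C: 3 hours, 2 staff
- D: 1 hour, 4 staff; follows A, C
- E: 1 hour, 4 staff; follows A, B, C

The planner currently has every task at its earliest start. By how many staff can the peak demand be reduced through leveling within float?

Early-start peak: h1:5  h2:5  h3:2  h4:8  h5:0  h6:0 ⇒ 8.
Leveled (A@1, B@3, C@1, D@5, E@6): h1:4  h2:4  h3:3  h4:1  h5:4  h6:4 ⇒ 4.
Reduction 8 − 4 = 4.

4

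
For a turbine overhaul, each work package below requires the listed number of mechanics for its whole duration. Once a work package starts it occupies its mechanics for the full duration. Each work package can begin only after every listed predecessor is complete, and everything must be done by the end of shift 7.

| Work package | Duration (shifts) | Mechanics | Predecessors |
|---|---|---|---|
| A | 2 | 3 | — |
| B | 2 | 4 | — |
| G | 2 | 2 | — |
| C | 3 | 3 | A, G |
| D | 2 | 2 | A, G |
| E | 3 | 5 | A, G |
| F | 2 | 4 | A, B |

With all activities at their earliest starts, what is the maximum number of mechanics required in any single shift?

Early-start schedule: A@1, B@1, G@1, C@3, D@3, E@3, F@3.
Load per shift: shift 1: 9, shift 2: 9, shift 3: 14, shift 4: 14, shift 5: 8, shift 6: 0, shift 7: 0.
Peak is 14.

14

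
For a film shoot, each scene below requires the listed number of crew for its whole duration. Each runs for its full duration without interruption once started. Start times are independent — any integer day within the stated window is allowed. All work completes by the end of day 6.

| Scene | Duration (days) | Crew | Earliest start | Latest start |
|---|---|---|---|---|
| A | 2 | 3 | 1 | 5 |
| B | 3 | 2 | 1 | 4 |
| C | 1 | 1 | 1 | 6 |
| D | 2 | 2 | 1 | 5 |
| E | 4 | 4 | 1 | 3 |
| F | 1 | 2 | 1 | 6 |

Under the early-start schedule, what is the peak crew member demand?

14

Early-start schedule: A@1, B@1, C@1, D@1, E@1, F@1.
Load per day: day 1: 14, day 2: 11, day 3: 6, day 4: 4, day 5: 0, day 6: 0.
Peak is 14.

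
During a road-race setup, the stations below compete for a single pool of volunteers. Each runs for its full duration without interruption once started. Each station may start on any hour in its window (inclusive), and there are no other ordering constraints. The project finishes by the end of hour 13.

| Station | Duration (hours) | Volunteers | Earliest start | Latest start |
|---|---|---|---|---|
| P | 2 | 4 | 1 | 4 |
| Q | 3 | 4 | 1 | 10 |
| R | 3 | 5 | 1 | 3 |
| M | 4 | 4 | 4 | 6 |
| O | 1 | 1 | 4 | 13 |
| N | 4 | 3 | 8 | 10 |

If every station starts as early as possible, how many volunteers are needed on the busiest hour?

13

Early-start schedule: P@1, Q@1, R@1, M@4, O@4, N@8.
Load per hour: hour 1: 13, hour 2: 13, hour 3: 9, hour 4: 5, hour 5: 4, hour 6: 4, hour 7: 4, hour 8: 3, hour 9: 3, hour 10: 3, hour 11: 3, hour 12: 0, hour 13: 0.
Peak is 13.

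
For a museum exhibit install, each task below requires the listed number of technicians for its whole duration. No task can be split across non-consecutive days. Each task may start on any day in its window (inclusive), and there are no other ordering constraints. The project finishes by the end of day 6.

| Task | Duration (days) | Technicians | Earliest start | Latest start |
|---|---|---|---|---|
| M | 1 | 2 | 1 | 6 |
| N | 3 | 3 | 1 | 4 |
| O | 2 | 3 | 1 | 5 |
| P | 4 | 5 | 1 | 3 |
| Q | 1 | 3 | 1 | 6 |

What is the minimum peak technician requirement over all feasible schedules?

8

Early-start (M@1, N@1, O@1, P@1, Q@1) gives peak 16: d1:16  d2:11  d3:8  d4:5  d5:0  d6:0.
Shift P→3, Q→4.
Schedule M@1, N@1, O@1, P@3, Q@4: d1:8  d2:6  d3:8  d4:8  d5:5  d6:5 — peak 8.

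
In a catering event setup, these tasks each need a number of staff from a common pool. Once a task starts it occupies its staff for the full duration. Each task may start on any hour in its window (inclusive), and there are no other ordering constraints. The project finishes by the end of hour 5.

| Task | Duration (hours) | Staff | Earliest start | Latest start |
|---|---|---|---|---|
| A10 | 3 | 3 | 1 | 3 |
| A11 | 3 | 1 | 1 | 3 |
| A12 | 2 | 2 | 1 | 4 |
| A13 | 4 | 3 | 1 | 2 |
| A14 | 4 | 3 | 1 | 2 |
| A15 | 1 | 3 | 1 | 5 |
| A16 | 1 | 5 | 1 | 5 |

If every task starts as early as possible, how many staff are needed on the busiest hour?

Early-start schedule: A10@1, A11@1, A12@1, A13@1, A14@1, A15@1, A16@1.
Load per hour: hour 1: 20, hour 2: 12, hour 3: 10, hour 4: 6, hour 5: 0.
Peak is 20.

20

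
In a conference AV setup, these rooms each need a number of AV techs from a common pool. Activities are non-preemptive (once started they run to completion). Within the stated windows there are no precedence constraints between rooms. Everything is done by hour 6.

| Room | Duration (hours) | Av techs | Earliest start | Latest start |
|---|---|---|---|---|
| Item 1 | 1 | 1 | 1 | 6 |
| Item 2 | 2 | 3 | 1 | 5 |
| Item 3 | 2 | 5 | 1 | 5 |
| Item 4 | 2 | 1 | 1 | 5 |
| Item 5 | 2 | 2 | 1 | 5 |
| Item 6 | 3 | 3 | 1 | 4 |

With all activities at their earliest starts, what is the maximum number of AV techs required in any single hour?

15

Early-start schedule: Item 1@1, Item 2@1, Item 3@1, Item 4@1, Item 5@1, Item 6@1.
Load per hour: hour 1: 15, hour 2: 14, hour 3: 3, hour 4: 0, hour 5: 0, hour 6: 0.
Peak is 15.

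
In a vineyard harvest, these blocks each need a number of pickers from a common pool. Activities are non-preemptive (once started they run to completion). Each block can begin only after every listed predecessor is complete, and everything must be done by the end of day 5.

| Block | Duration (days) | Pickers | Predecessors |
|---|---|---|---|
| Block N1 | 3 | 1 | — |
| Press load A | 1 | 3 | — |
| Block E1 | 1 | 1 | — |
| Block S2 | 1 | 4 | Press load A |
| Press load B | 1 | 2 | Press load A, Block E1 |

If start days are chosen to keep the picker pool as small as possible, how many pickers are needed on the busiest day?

4

Early-start (Block N1@1, Press load A@1, Block E1@1, Block S2@2, Press load B@2) gives peak 7: d1:5  d2:7  d3:1  d4:0  d5:0.
Shift Block E1→2, Block S2→4, Press load B→3.
Schedule Block N1@1, Press load A@1, Block E1@2, Block S2@4, Press load B@3: d1:4  d2:2  d3:3  d4:4  d5:0 — peak 4.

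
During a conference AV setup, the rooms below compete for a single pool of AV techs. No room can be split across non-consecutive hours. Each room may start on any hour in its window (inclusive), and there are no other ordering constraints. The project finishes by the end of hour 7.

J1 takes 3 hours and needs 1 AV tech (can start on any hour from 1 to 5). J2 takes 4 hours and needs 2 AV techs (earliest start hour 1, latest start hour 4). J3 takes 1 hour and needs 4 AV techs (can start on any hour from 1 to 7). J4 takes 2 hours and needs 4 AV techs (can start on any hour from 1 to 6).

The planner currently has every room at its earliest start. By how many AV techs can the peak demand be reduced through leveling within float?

Early-start peak: h1:11  h2:7  h3:3  h4:2  h5:0  h6:0  h7:0 ⇒ 11.
Leveled (J1@1, J2@1, J3@5, J4@6): h1:3  h2:3  h3:3  h4:2  h5:4  h6:4  h7:4 ⇒ 4.
Reduction 11 − 4 = 7.

7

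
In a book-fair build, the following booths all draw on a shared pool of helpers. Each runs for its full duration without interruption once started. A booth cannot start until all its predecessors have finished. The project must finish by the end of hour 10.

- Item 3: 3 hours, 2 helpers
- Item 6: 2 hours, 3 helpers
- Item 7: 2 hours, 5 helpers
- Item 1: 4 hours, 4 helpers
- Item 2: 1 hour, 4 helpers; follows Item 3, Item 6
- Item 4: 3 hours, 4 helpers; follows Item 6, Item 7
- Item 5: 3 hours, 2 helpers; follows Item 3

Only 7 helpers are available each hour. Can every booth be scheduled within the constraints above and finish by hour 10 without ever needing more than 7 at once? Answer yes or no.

Schedule Item 3@1, Item 6@4, Item 7@1, Item 1@3, Item 2@7, Item 4@8, Item 5@6: h1:7  h2:7  h3:6  h4:7  h5:7  h6:6  h7:6  h8:6  h9:4  h10:4 — peak 7 ≤ 7.

yes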